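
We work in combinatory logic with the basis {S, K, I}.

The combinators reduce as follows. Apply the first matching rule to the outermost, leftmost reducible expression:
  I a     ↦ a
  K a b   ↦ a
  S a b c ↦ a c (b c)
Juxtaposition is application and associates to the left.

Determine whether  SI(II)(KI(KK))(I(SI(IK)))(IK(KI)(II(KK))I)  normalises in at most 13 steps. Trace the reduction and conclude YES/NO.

  start: SI(II)(KI(KK))(I(SI(IK)))(IK(KI)(II(KK))I)
  [1] I(KI(KK))(II(KI(KK)))(I(SI(IK)))(IK(KI)(II(KK))I)
  [2] KI(KK)(II(KI(KK)))(I(SI(IK)))(IK(KI)(II(KK))I)
  [3] I(II(KI(KK)))(I(SI(IK)))(IK(KI)(II(KK))I)
  [4] II(KI(KK))(I(SI(IK)))(IK(KI)(II(KK))I)
  [5] I(KI(KK))(I(SI(IK)))(IK(KI)(II(KK))I)
  [6] KI(KK)(I(SI(IK)))(IK(KI)(II(KK))I)
  [7] I(I(SI(IK)))(IK(KI)(II(KK))I)
  [8] I(SI(IK))(IK(KI)(II(KK))I)
  [9] SI(IK)(IK(KI)(II(KK))I)
  [10] I(IK(KI)(II(KK))I)(IK(IK(KI)(II(KK))I))
  [11] IK(KI)(II(KK))I(IK(IK(KI)(II(KK))I))
  [12] K(KI)(II(KK))I(IK(IK(KI)(II(KK))I))
  [13] KII(IK(IK(KI)(II(KK))I))

Answer: NO — after 13 steps the term is KII(IK(IK(KI)(II(KK))I)), not yet normal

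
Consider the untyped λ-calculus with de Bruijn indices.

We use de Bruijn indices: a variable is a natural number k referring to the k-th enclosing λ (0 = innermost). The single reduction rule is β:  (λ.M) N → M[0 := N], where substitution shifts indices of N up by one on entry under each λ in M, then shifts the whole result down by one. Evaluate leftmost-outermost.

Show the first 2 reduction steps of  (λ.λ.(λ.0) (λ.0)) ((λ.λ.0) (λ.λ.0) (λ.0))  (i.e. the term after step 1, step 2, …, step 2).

  start: (λ.λ.(λ.0) (λ.0)) ((λ.λ.0) (λ.λ.0) (λ.0))
  →1  λ.(λ.0) (λ.0)
  →2  λ.λ.0

Answer: after 2 steps: λ.λ.0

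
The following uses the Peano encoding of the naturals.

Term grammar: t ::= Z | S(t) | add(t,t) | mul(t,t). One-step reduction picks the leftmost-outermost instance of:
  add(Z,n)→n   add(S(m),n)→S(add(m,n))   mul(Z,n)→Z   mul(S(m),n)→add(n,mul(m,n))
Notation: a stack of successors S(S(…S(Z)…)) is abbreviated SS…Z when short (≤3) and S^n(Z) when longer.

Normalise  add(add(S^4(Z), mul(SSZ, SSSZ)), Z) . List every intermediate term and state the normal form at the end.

  start: add(add(S^4(Z), mul(SSZ, SSSZ)), Z)
  [1] add(S(add(SSSZ, mul(SSZ, SSSZ))), Z)
  [2] S(add(add(SSSZ, mul(SSZ, SSSZ)), Z))
  [3] S(add(S(add(SSZ, mul(SSZ, SSSZ))), Z))
  [4] S(S(add(add(SSZ, mul(SSZ, SSSZ)), Z)))
  [5] S(S(add(S(add(SZ, mul(SSZ, SSSZ))), Z)))
  [6] S(S(S(add(add(SZ, mul(SSZ, SSSZ)), Z))))
  [7] S(S(S(add(S(add(Z, mul(SSZ, SSSZ))), Z))))
  [8] S(S(S(S(add(add(Z, mul(SSZ, SSSZ)), Z)))))
  [9] S(S(S(S(add(mul(SSZ, SSSZ), Z)))))
  [10] S(S(S(S(add(add(SSSZ, mul(SZ, SSSZ)), Z)))))
  [11] S(S(S(S(add(S(add(SSZ, mul(SZ, SSSZ))), Z)))))
  [12] S(S(S(S(S(add(add(SSZ, mul(SZ, SSSZ)), Z))))))
  [13] S(S(S(S(S(add(S(add(SZ, mul(SZ, SSSZ))), Z))))))
  [14] S(S(S(S(S(S(add(add(SZ, mul(SZ, SSSZ)), Z)))))))
  [15] S(S(S(S(S(S(add(S(add(Z, mul(SZ, SSSZ))), Z)))))))
  [16] S(S(S(S(S(S(S(add(add(Z, mul(SZ, SSSZ)), Z))))))))
  [17] S(S(S(S(S(S(S(add(mul(SZ, SSSZ), Z))))))))
  [18] S(S(S(S(S(S(S(add(add(SSSZ, mul(Z, SSSZ)), Z))))))))
  [19] S(S(S(S(S(S(S(add(S(add(SSZ, mul(Z, SSSZ))), Z))))))))
  [20] S(S(S(S(S(S(S(S(add(add(SSZ, mul(Z, SSSZ)), Z)))))))))
  [21] S(S(S(S(S(S(S(S(add(S(add(SZ, mul(Z, SSSZ))), Z)))))))))
  [22] S(S(S(S(S(S(S(S(S(add(add(SZ, mul(Z, SSSZ)), Z))))))))))
  [23] S(S(S(S(S(S(S(S(S(add(S(add(Z, mul(Z, SSSZ))), Z))))))))))
  [24] S(S(S(S(S(S(S(S(S(S(add(add(Z, mul(Z, SSSZ)), Z)))))))))))
  [25] S(S(S(S(S(S(S(S(S(S(add(mul(Z, SSSZ), Z)))))))))))
  [26] S(S(S(S(S(S(S(S(S(S(add(Z, Z)))))))))))
  [27] S^10(Z)

Answer: normal form = S^10(Z)  (in 27 steps)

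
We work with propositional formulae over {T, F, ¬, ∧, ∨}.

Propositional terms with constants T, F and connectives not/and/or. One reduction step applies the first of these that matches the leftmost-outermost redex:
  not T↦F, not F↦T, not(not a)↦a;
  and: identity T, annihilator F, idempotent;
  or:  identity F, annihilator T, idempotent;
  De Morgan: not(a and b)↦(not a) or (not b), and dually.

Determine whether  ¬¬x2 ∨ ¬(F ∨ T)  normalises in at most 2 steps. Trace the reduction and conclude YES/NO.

  start: ¬¬x2 ∨ ¬(F ∨ T)
  step 1: x2 ∨ ¬(F ∨ T)
  step 2: x2 ∨ (¬F ∧ ¬T)

Answer: NO — after 2 steps the term is x2 ∨ (¬F ∧ ¬T), not yet normal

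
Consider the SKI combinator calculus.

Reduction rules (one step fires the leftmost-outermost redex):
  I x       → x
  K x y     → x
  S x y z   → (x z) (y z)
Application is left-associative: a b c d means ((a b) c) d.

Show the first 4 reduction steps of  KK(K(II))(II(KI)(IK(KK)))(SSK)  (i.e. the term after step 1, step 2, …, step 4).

Answer: after 4 steps: KI(IK(KK))

Derivation:
  start: KK(K(II))(II(KI)(IK(KK)))(SSK)
  →1  K(II(KI)(IK(KK)))(SSK)
  →2  II(KI)(IK(KK))
  →3  I(KI)(IK(KK))
  →4  KI(IK(KK))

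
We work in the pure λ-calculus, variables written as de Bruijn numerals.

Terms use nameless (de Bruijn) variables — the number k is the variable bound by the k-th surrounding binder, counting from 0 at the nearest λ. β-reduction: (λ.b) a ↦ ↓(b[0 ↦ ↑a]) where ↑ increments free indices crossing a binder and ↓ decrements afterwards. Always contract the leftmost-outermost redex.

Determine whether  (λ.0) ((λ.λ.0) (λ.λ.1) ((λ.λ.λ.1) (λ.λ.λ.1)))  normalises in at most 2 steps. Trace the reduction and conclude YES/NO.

  start: (λ.0) ((λ.λ.0) (λ.λ.1) ((λ.λ.λ.1) (λ.λ.λ.1)))
  step 1: (λ.λ.0) (λ.λ.1) ((λ.λ.λ.1) (λ.λ.λ.1))
  step 2: (λ.0) ((λ.λ.λ.1) (λ.λ.λ.1))

Answer: NO — after 2 steps the term is (λ.0) ((λ.λ.λ.1) (λ.λ.λ.1)), not yet normal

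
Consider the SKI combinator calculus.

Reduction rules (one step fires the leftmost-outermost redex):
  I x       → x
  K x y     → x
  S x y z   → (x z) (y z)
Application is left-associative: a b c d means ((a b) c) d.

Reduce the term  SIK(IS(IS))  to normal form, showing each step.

Answer: normal form = SS(K(SS))  (in 6 steps)

Derivation:
  start: SIK(IS(IS))
  →1  I(IS(IS))(K(IS(IS)))
  →2  IS(IS)(K(IS(IS)))
  →3  S(IS)(K(IS(IS)))
  →4  SS(K(IS(IS)))
  →5  SS(K(S(IS)))
  →6  SS(K(SS))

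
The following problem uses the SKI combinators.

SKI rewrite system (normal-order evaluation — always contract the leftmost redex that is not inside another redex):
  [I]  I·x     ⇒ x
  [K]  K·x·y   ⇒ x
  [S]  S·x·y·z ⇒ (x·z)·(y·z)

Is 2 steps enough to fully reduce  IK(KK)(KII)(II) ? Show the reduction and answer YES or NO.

Answer: NO — after 2 steps the term is KK(II), not yet normal

Reduction:
  start: IK(KK)(KII)(II)
  step 1: K(KK)(KII)(II)
  step 2: KK(II)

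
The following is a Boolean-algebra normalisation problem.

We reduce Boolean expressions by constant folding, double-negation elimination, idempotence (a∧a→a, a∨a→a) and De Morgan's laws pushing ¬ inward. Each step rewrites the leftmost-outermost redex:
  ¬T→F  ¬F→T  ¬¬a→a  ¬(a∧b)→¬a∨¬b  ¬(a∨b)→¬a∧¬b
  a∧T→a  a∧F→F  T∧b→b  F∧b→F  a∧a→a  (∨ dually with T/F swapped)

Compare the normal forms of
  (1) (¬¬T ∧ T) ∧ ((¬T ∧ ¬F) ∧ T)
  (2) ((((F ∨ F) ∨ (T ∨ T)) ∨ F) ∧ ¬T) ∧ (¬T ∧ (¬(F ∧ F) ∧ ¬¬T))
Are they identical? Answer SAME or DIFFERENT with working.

Term A:
  start: (¬¬T ∧ T) ∧ ((¬T ∧ ¬F) ∧ T)
  [1] ¬¬T ∧ ((¬T ∧ ¬F) ∧ T)
  [2] T ∧ ((¬T ∧ ¬F) ∧ T)
  [3] (¬T ∧ ¬F) ∧ T
  [4] ¬T ∧ ¬F
  [5] F ∧ ¬F
  [6] F

Term B:
  start: ((((F ∨ F) ∨ (T ∨ T)) ∨ F) ∧ ¬T) ∧ (¬T ∧ (¬(F ∧ F) ∧ ¬¬T))
  [1] (((F ∨ F) ∨ (T ∨ T)) ∧ ¬T) ∧ (¬T ∧ (¬(F ∧ F) ∧ ¬¬T))
  [2] ((F ∨ (T ∨ T)) ∧ ¬T) ∧ (¬T ∧ (¬(F ∧ F) ∧ ¬¬T))
  [3] ((T ∨ T) ∧ ¬T) ∧ (¬T ∧ (¬(F ∧ F) ∧ ¬¬T))
  [4] (T ∧ ¬T) ∧ (¬T ∧ (¬(F ∧ F) ∧ ¬¬T))
  [5] ¬T ∧ (¬T ∧ (¬(F ∧ F) ∧ ¬¬T))
  [6] F ∧ (¬T ∧ (¬(F ∧ F) ∧ ¬¬T))
  [7] F

Answer: SAME — A ⇓ F, B ⇓ F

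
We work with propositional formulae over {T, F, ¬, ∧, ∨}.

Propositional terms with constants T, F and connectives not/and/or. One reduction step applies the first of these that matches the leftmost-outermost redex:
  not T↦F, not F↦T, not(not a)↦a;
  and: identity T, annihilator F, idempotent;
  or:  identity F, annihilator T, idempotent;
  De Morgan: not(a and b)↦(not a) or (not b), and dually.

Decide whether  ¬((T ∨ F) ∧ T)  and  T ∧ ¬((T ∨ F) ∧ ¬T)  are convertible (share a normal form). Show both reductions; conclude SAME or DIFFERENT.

Term A:
  start: ¬((T ∨ F) ∧ T)
  →1  ¬(T ∨ F) ∨ ¬T
  →2  (¬T ∧ ¬F) ∨ ¬T
  →3  (F ∧ ¬F) ∨ ¬T
  →4  F ∨ ¬T
  →5  ¬T
  →6  F

Term B:
  start: T ∧ ¬((T ∨ F) ∧ ¬T)
  →1  ¬((T ∨ F) ∧ ¬T)
  →2  ¬(T ∨ F) ∨ ¬¬T
  →3  (¬T ∧ ¬F) ∨ ¬¬T
  →4  (F ∧ ¬F) ∨ ¬¬T
  →5  F ∨ ¬¬T
  →6  ¬¬T
  →7  T

Answer: DIFFERENT — A ⇓ F, B ⇓ T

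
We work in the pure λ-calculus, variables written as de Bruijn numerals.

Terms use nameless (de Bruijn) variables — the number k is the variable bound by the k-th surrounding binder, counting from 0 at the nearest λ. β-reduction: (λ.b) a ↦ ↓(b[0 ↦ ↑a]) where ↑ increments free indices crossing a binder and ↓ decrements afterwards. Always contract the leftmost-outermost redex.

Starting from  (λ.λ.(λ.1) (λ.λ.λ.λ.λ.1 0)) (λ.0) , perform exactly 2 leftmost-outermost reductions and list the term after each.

  start: (λ.λ.(λ.1) (λ.λ.λ.λ.λ.1 0)) (λ.0)
  [1] λ.(λ.1) (λ.λ.λ.λ.λ.1 0)
  [2] λ.0

Answer: after 2 steps: λ.0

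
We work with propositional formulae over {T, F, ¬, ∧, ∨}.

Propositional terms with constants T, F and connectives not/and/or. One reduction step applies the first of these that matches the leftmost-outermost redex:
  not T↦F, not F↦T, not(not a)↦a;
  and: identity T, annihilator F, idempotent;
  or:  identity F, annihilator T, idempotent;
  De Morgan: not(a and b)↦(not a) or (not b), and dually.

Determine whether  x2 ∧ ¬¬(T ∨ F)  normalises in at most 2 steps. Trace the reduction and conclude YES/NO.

Answer: NO — after 2 steps the term is x2 ∧ T, not yet normal

Working:
  start: x2 ∧ ¬¬(T ∨ F)
  step 1: x2 ∧ (T ∨ F)
  step 2: x2 ∧ T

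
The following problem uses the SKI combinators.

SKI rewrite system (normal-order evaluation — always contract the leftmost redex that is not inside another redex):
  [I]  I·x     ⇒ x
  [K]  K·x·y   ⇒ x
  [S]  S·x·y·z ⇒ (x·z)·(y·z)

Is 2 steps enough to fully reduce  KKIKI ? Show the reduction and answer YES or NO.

Answer: YES — reaches normal form K in 2 ≤ 2 steps

Reduction:
  start: KKIKI
  step 1: KKI
  step 2: K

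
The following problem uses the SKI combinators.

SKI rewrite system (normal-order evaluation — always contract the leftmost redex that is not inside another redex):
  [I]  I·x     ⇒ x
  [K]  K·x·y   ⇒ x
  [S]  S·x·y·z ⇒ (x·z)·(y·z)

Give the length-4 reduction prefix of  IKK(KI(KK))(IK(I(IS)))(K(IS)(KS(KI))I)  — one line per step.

Answer: after 4 steps: K(I(IS))

Working:
  start: IKK(KI(KK))(IK(I(IS)))(K(IS)(KS(KI))I)
  [1] KK(KI(KK))(IK(I(IS)))(K(IS)(KS(KI))I)
  [2] K(IK(I(IS)))(K(IS)(KS(KI))I)
  [3] IK(I(IS))
  [4] K(I(IS))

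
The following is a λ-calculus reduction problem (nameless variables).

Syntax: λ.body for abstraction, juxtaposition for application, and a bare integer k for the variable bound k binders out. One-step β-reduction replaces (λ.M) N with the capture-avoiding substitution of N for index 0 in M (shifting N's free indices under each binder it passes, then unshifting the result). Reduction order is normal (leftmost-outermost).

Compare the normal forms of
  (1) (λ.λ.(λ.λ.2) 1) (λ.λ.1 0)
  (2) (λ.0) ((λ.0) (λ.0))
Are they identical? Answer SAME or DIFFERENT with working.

Term A:
  start: (λ.λ.(λ.λ.2) 1) (λ.λ.1 0)
  step 1: λ.(λ.λ.2) (λ.λ.1 0)
  step 2: λ.λ.1

Term B:
  start: (λ.0) ((λ.0) (λ.0))
  step 1: (λ.0) (λ.0)
  step 2: λ.0

Answer: DIFFERENT — A ⇓ λ.λ.1, B ⇓ λ.0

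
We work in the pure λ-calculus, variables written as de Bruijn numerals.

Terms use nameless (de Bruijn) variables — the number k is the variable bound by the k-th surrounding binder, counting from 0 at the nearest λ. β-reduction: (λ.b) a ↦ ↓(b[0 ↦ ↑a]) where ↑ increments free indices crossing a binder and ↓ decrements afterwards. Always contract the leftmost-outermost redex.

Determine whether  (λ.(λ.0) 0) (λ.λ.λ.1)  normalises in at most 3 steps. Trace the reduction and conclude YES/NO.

  start: (λ.(λ.0) 0) (λ.λ.λ.1)
  →1  (λ.0) (λ.λ.λ.1)
  →2  λ.λ.λ.1

Answer: YES — reaches normal form λ.λ.λ.1 in 2 ≤ 3 steps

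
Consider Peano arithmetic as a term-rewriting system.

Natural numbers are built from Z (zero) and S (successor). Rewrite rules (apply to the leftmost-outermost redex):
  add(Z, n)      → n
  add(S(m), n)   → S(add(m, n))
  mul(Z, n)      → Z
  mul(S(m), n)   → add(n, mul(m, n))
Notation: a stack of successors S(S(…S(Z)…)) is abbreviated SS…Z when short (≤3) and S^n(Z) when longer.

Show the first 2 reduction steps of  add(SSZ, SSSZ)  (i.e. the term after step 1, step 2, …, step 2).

Answer: after 2 steps: S(S(add(Z, SSSZ)))

Reduction:
  start: add(SSZ, SSSZ)
  [1] S(add(SZ, SSSZ))
  [2] S(S(add(Z, SSSZ)))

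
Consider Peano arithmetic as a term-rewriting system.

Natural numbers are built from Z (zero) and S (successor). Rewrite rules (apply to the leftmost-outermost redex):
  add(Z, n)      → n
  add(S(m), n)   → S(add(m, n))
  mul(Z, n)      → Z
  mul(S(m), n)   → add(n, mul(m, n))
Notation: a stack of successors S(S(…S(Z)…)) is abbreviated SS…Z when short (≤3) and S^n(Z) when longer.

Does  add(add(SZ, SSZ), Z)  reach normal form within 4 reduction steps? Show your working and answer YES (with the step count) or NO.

  start: add(add(SZ, SSZ), Z)
  →1  add(S(add(Z, SSZ)), Z)
  →2  S(add(add(Z, SSZ), Z))
  →3  S(add(SSZ, Z))
  →4  S(S(add(SZ, Z)))

Answer: NO — after 4 steps the term is S(S(add(SZ, Z))), not yet normal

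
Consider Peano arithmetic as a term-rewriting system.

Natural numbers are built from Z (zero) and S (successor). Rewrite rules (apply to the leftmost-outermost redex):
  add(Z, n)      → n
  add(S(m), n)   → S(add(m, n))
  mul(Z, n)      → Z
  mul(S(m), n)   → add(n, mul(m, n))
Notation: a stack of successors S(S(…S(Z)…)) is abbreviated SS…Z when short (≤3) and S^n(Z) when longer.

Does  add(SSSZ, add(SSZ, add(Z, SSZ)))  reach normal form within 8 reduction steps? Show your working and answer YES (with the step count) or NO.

  start: add(SSSZ, add(SSZ, add(Z, SSZ)))
  step 1: S(add(SSZ, add(SSZ, add(Z, SSZ))))
  step 2: S(S(add(SZ, add(SSZ, add(Z, SSZ)))))
  step 3: S(S(S(add(Z, add(SSZ, add(Z, SSZ))))))
  step 4: S(S(S(add(SSZ, add(Z, SSZ)))))
  step 5: S(S(S(S(add(SZ, add(Z, SSZ))))))
  step 6: S(S(S(S(S(add(Z, add(Z, SSZ)))))))
  step 7: S(S(S(S(S(add(Z, SSZ))))))
  step 8: S^7(Z)

Answer: YES — reaches normal form S^7(Z) in 8 ≤ 8 steps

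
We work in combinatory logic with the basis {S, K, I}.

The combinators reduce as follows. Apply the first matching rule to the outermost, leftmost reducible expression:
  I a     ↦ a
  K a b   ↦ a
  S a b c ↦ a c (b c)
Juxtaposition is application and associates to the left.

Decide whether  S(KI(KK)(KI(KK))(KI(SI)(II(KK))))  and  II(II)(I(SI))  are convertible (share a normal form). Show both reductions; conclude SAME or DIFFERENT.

Term A:
  start: S(KI(KK)(KI(KK))(KI(SI)(II(KK))))
  →1  S(I(KI(KK))(KI(SI)(II(KK))))
  →2  S(KI(KK)(KI(SI)(II(KK))))
  →3  S(I(KI(SI)(II(KK))))
  →4  S(KI(SI)(II(KK)))
  →5  S(I(II(KK)))
  →6  S(II(KK))
  →7  S(I(KK))
  →8  S(KK)

Term B:
  start: II(II)(I(SI))
  →1  I(II)(I(SI))
  →2  II(I(SI))
  →3  I(I(SI))
  →4  I(SI)
  →5  SI

Answer: DIFFERENT — A ⇓ S(KK), B ⇓ SI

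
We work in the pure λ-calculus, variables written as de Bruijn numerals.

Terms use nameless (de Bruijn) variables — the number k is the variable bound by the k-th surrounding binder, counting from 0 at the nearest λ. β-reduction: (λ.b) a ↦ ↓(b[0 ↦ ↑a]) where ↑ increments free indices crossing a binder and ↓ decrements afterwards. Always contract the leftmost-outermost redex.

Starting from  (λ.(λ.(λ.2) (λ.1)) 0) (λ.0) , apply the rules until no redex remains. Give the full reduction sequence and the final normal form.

  start: (λ.(λ.(λ.2) (λ.1)) 0) (λ.0)
  step 1: (λ.(λ.λ.0) (λ.1)) (λ.0)
  step 2: (λ.λ.0) (λ.λ.0)
  step 3: λ.0

Answer: normal form = λ.0  (in 3 steps)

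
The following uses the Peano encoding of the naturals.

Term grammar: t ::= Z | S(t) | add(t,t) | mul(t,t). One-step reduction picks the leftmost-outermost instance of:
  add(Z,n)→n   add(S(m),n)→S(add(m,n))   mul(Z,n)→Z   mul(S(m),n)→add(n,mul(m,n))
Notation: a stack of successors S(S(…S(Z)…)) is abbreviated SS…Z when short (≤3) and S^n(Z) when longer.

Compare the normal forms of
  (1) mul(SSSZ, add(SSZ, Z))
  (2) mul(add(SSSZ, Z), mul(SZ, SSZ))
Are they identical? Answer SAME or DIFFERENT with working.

Answer: SAME — A ⇓ S^6(Z), B ⇓ S^6(Z)

Reduction:
Term A:
  start: mul(SSSZ, add(SSZ, Z))
  [1] add(add(SSZ, Z), mul(SSZ, add(SSZ, Z)))
  [2] add(S(add(SZ, Z)), mul(SSZ, add(SSZ, Z)))
  [3] S(add(add(SZ, Z), mul(SSZ, add(SSZ, Z))))
  [4] S(add(S(add(Z, Z)), mul(SSZ, add(SSZ, Z))))
  [5] S(S(add(add(Z, Z), mul(SSZ, add(SSZ, Z)))))
  [6] S(S(add(Z, mul(SSZ, add(SSZ, Z)))))
  [7] S(S(mul(SSZ, add(SSZ, Z))))
  [8] S(S(add(add(SSZ, Z), mul(SZ, add(SSZ, Z)))))
  [9] S(S(add(S(add(SZ, Z)), mul(SZ, add(SSZ, Z)))))
  [10] S(S(S(add(add(SZ, Z), mul(SZ, add(SSZ, Z))))))
  [11] S(S(S(add(S(add(Z, Z)), mul(SZ, add(SSZ, Z))))))
  [12] S(S(S(S(add(add(Z, Z), mul(SZ, add(SSZ, Z)))))))
  [13] S(S(S(S(add(Z, mul(SZ, add(SSZ, Z)))))))
  [14] S(S(S(S(mul(SZ, add(SSZ, Z))))))
  [15] S(S(S(S(add(add(SSZ, Z), mul(Z, add(SSZ, Z)))))))
  [16] S(S(S(S(add(S(add(SZ, Z)), mul(Z, add(SSZ, Z)))))))
  [17] S(S(S(S(S(add(add(SZ, Z), mul(Z, add(SSZ, Z))))))))
  [18] S(S(S(S(S(add(S(add(Z, Z)), mul(Z, add(SSZ, Z))))))))
  [19] S(S(S(S(S(S(add(add(Z, Z), mul(Z, add(SSZ, Z)))))))))
  [20] S(S(S(S(S(S(add(Z, mul(Z, add(SSZ, Z)))))))))
  [21] S(S(S(S(S(S(mul(Z, add(SSZ, Z))))))))
  [22] S^6(Z)

Term B:
  start: mul(add(SSSZ, Z), mul(SZ, SSZ))
  [1] mul(S(add(SSZ, Z)), mul(SZ, SSZ))
  [2] add(mul(SZ, SSZ), mul(add(SSZ, Z), mul(SZ, SSZ)))
  [3] add(add(SSZ, mul(Z, SSZ)), mul(add(SSZ, Z), mul(SZ, SSZ)))
  [4] add(S(add(SZ, mul(Z, SSZ))), mul(add(SSZ, Z), mul(SZ, SSZ)))
  [5] S(add(add(SZ, mul(Z, SSZ)), mul(add(SSZ, Z), mul(SZ, SSZ))))
  [6] S(add(S(add(Z, mul(Z, SSZ))), mul(add(SSZ, Z), mul(SZ, SSZ))))
  [7] S(S(add(add(Z, mul(Z, SSZ)), mul(add(SSZ, Z), mul(SZ, SSZ)))))
  [8] S(S(add(mul(Z, SSZ), mul(add(SSZ, Z), mul(SZ, SSZ)))))
  [9] S(S(add(Z, mul(add(SSZ, Z), mul(SZ, SSZ)))))
  [10] S(S(mul(add(SSZ, Z), mul(SZ, SSZ))))
  [11] S(S(mul(S(add(SZ, Z)), mul(SZ, SSZ))))
  [12] S(S(add(mul(SZ, SSZ), mul(add(SZ, Z), mul(SZ, SSZ)))))
  [13] S(S(add(add(SSZ, mul(Z, SSZ)), mul(add(SZ, Z), mul(SZ, SSZ)))))
  [14] S(S(add(S(add(SZ, mul(Z, SSZ))), mul(add(SZ, Z), mul(SZ, SSZ)))))
  [15] S(S(S(add(add(SZ, mul(Z, SSZ)), mul(add(SZ, Z), mul(SZ, SSZ))))))
  [16] S(S(S(add(S(add(Z, mul(Z, SSZ))), mul(add(SZ, Z), mul(SZ, SSZ))))))
  [17] S(S(S(S(add(add(Z, mul(Z, SSZ)), mul(add(SZ, Z), mul(SZ, SSZ)))))))
  [18] S(S(S(S(add(mul(Z, SSZ), mul(add(SZ, Z), mul(SZ, SSZ)))))))
  [19] S(S(S(S(add(Z, mul(add(SZ, Z), mul(SZ, SSZ)))))))
  [20] S(S(S(S(mul(add(SZ, Z), mul(SZ, SSZ))))))
  [21] S(S(S(S(mul(S(add(Z, Z)), mul(SZ, SSZ))))))
  [22] S(S(S(S(add(mul(SZ, SSZ), mul(add(Z, Z), mul(SZ, SSZ)))))))
  [23] S(S(S(S(add(add(SSZ, mul(Z, SSZ)), mul(add(Z, Z), mul(SZ, SSZ)))))))
  [24] S(S(S(S(add(S(add(SZ, mul(Z, SSZ))), mul(add(Z, Z), mul(SZ, SSZ)))))))
  [25] S(S(S(S(S(add(add(SZ, mul(Z, SSZ)), mul(add(Z, Z), mul(SZ, SSZ))))))))
  [26] S(S(S(S(S(add(S(add(Z, mul(Z, SSZ))), mul(add(Z, Z), mul(SZ, SSZ))))))))
  [27] S(S(S(S(S(S(add(add(Z, mul(Z, SSZ)), mul(add(Z, Z), mul(SZ, SSZ)))))))))
  [28] S(S(S(S(S(S(add(mul(Z, SSZ), mul(add(Z, Z), mul(SZ, SSZ)))))))))
  [29] S(S(S(S(S(S(add(Z, mul(add(Z, Z), mul(SZ, SSZ)))))))))
  [30] S(S(S(S(S(S(mul(add(Z, Z), mul(SZ, SSZ))))))))
  [31] S(S(S(S(S(S(mul(Z, mul(SZ, SSZ))))))))
  [32] S^6(Z)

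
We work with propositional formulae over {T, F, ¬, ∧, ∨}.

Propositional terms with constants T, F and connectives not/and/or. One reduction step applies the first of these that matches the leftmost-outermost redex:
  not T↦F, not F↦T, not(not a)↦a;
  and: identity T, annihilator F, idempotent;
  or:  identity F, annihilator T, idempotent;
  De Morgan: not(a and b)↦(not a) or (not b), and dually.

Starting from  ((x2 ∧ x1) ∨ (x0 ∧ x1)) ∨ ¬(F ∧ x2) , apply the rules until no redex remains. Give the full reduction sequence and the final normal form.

Answer: normal form = T  (in 4 steps)

Working:
  start: ((x2 ∧ x1) ∨ (x0 ∧ x1)) ∨ ¬(F ∧ x2)
  step 1: ((x2 ∧ x1) ∨ (x0 ∧ x1)) ∨ (¬F ∨ ¬x2)
  step 2: ((x2 ∧ x1) ∨ (x0 ∧ x1)) ∨ (T ∨ ¬x2)
  step 3: ((x2 ∧ x1) ∨ (x0 ∧ x1)) ∨ T
  step 4: T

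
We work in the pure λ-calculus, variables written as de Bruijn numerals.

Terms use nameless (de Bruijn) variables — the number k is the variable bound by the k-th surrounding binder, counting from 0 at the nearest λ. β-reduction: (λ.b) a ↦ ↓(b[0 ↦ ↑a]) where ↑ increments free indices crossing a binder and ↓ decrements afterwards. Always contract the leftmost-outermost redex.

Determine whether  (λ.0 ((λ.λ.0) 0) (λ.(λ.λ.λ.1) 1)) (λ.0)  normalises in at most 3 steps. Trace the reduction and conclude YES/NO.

  start: (λ.0 ((λ.λ.0) 0) (λ.(λ.λ.λ.1) 1)) (λ.0)
  [1] (λ.0) ((λ.λ.0) (λ.0)) (λ.(λ.λ.λ.1) (λ.0))
  [2] (λ.λ.0) (λ.0) (λ.(λ.λ.λ.1) (λ.0))
  [3] (λ.0) (λ.(λ.λ.λ.1) (λ.0))

Answer: NO — after 3 steps the term is (λ.0) (λ.(λ.λ.λ.1) (λ.0)), not yet normal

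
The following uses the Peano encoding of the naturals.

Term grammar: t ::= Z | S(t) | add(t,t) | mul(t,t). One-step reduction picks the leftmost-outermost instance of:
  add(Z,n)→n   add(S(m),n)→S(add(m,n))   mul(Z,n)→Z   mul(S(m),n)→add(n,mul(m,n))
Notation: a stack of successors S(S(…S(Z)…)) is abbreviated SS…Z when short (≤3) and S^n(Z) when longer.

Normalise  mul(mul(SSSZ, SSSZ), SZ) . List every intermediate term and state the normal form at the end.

  start: mul(mul(SSSZ, SSSZ), SZ)
  →1  mul(add(SSSZ, mul(SSZ, SSSZ)), SZ)
  →2  mul(S(add(SSZ, mul(SSZ, SSSZ))), SZ)
  →3  add(SZ, mul(add(SSZ, mul(SSZ, SSSZ)), SZ))
  →4  S(add(Z, mul(add(SSZ, mul(SSZ, SSSZ)), SZ)))
  →5  S(mul(add(SSZ, mul(SSZ, SSSZ)), SZ))
  →6  S(mul(S(add(SZ, mul(SSZ, SSSZ))), SZ))
  →7  S(add(SZ, mul(add(SZ, mul(SSZ, SSSZ)), SZ)))
  →8  S(S(add(Z, mul(add(SZ, mul(SSZ, SSSZ)), SZ))))
  →9  S(S(mul(add(SZ, mul(SSZ, SSSZ)), SZ)))
  →10  S(S(mul(S(add(Z, mul(SSZ, SSSZ))), SZ)))
  →11  S(S(add(SZ, mul(add(Z, mul(SSZ, SSSZ)), SZ))))
  →12  S(S(S(add(Z, mul(add(Z, mul(SSZ, SSSZ)), SZ)))))
  →13  S(S(S(mul(add(Z, mul(SSZ, SSSZ)), SZ))))
  →14  S(S(S(mul(mul(SSZ, SSSZ), SZ))))
  →15  S(S(S(mul(add(SSSZ, mul(SZ, SSSZ)), SZ))))
  →16  S(S(S(mul(S(add(SSZ, mul(SZ, SSSZ))), SZ))))
  →17  S(S(S(add(SZ, mul(add(SSZ, mul(SZ, SSSZ)), SZ)))))
  →18  S(S(S(S(add(Z, mul(add(SSZ, mul(SZ, SSSZ)), SZ))))))
  →19  S(S(S(S(mul(add(SSZ, mul(SZ, SSSZ)), SZ)))))
  →20  S(S(S(S(mul(S(add(SZ, mul(SZ, SSSZ))), SZ)))))
  →21  S(S(S(S(add(SZ, mul(add(SZ, mul(SZ, SSSZ)), SZ))))))
  →22  S(S(S(S(S(add(Z, mul(add(SZ, mul(SZ, SSSZ)), SZ)))))))
  →23  S(S(S(S(S(mul(add(SZ, mul(SZ, SSSZ)), SZ))))))
  →24  S(S(S(S(S(mul(S(add(Z, mul(SZ, SSSZ))), SZ))))))
  →25  S(S(S(S(S(add(SZ, mul(add(Z, mul(SZ, SSSZ)), SZ)))))))
  →26  S(S(S(S(S(S(add(Z, mul(add(Z, mul(SZ, SSSZ)), SZ))))))))
  →27  S(S(S(S(S(S(mul(add(Z, mul(SZ, SSSZ)), SZ)))))))
  →28  S(S(S(S(S(S(mul(mul(SZ, SSSZ), SZ)))))))
  →29  S(S(S(S(S(S(mul(add(SSSZ, mul(Z, SSSZ)), SZ)))))))
  →30  S(S(S(S(S(S(mul(S(add(SSZ, mul(Z, SSSZ))), SZ)))))))
  →31  S(S(S(S(S(S(add(SZ, mul(add(SSZ, mul(Z, SSSZ)), SZ))))))))
  →32  S(S(S(S(S(S(S(add(Z, mul(add(SSZ, mul(Z, SSSZ)), SZ)))))))))
  →33  S(S(S(S(S(S(S(mul(add(SSZ, mul(Z, SSSZ)), SZ))))))))
  →34  S(S(S(S(S(S(S(mul(S(add(SZ, mul(Z, SSSZ))), SZ))))))))
  →35  S(S(S(S(S(S(S(add(SZ, mul(add(SZ, mul(Z, SSSZ)), SZ)))))))))
  →36  S(S(S(S(S(S(S(S(add(Z, mul(add(SZ, mul(Z, SSSZ)), SZ))))))))))
  →37  S(S(S(S(S(S(S(S(mul(add(SZ, mul(Z, SSSZ)), SZ)))))))))
  →38  S(S(S(S(S(S(S(S(mul(S(add(Z, mul(Z, SSSZ))), SZ)))))))))
  →39  S(S(S(S(S(S(S(S(add(SZ, mul(add(Z, mul(Z, SSSZ)), SZ))))))))))
  →40  S(S(S(S(S(S(S(S(S(add(Z, mul(add(Z, mul(Z, SSSZ)), SZ)))))))))))
  →41  S(S(S(S(S(S(S(S(S(mul(add(Z, mul(Z, SSSZ)), SZ))))))))))
  →42  S(S(S(S(S(S(S(S(S(mul(mul(Z, SSSZ), SZ))))))))))
  →43  S(S(S(S(S(S(S(S(S(mul(Z, SZ))))))))))
  →44  S^9(Z)

Answer: normal form = S^9(Z)  (in 44 steps)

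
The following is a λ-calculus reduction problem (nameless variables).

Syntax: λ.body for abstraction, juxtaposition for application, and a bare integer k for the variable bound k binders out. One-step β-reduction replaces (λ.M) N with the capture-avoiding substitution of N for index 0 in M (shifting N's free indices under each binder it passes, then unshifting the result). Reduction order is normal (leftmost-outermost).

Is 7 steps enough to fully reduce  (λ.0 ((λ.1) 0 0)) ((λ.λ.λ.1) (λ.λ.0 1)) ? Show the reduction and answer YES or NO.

Answer: YES — reaches normal form λ.λ.λ.λ.1 in 7 ≤ 7 steps

Working:
  start: (λ.0 ((λ.1) 0 0)) ((λ.λ.λ.1) (λ.λ.0 1))
  step 1: (λ.λ.λ.1) (λ.λ.0 1) ((λ.(λ.λ.λ.1) (λ.λ.0 1)) ((λ.λ.λ.1) (λ.λ.0 1)) ((λ.λ.λ.1) (λ.λ.0 1)))
  step 2: (λ.λ.1) ((λ.(λ.λ.λ.1) (λ.λ.0 1)) ((λ.λ.λ.1) (λ.λ.0 1)) ((λ.λ.λ.1) (λ.λ.0 1)))
  step 3: λ.(λ.(λ.λ.λ.1) (λ.λ.0 1)) ((λ.λ.λ.1) (λ.λ.0 1)) ((λ.λ.λ.1) (λ.λ.0 1))
  step 4: λ.(λ.λ.λ.1) (λ.λ.0 1) ((λ.λ.λ.1) (λ.λ.0 1))
  step 5: λ.(λ.λ.1) ((λ.λ.λ.1) (λ.λ.0 1))
  step 6: λ.λ.(λ.λ.λ.1) (λ.λ.0 1)
  step 7: λ.λ.λ.λ.1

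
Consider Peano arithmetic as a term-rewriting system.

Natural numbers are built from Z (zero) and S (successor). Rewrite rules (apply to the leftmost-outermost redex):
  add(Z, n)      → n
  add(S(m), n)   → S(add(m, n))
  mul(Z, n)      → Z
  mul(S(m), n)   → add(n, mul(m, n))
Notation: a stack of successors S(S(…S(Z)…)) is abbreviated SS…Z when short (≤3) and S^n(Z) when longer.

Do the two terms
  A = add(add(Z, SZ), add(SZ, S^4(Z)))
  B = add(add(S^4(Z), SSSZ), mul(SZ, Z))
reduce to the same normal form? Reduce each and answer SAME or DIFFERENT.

Term A:
  start: add(add(Z, SZ), add(SZ, S^4(Z)))
  [1] add(SZ, add(SZ, S^4(Z)))
  [2] S(add(Z, add(SZ, S^4(Z))))
  [3] S(add(SZ, S^4(Z)))
  [4] S(S(add(Z, S^4(Z))))
  [5] S^6(Z)

Term B:
  start: add(add(S^4(Z), SSSZ), mul(SZ, Z))
  [1] add(S(add(SSSZ, SSSZ)), mul(SZ, Z))
  [2] S(add(add(SSSZ, SSSZ), mul(SZ, Z)))
  [3] S(add(S(add(SSZ, SSSZ)), mul(SZ, Z)))
  [4] S(S(add(add(SSZ, SSSZ), mul(SZ, Z))))
  [5] S(S(add(S(add(SZ, SSSZ)), mul(SZ, Z))))
  [6] S(S(S(add(add(SZ, SSSZ), mul(SZ, Z)))))
  [7] S(S(S(add(S(add(Z, SSSZ)), mul(SZ, Z)))))
  [8] S(S(S(S(add(add(Z, SSSZ), mul(SZ, Z))))))
  [9] S(S(S(S(add(SSSZ, mul(SZ, Z))))))
  [10] S(S(S(S(S(add(SSZ, mul(SZ, Z)))))))
  [11] S(S(S(S(S(S(add(SZ, mul(SZ, Z))))))))
  [12] S(S(S(S(S(S(S(add(Z, mul(SZ, Z)))))))))
  [13] S(S(S(S(S(S(S(mul(SZ, Z))))))))
  [14] S(S(S(S(S(S(S(add(Z, mul(Z, Z)))))))))
  [15] S(S(S(S(S(S(S(mul(Z, Z))))))))
  [16] S^7(Z)

Answer: DIFFERENT — A ⇓ S^6(Z), B ⇓ S^7(Z)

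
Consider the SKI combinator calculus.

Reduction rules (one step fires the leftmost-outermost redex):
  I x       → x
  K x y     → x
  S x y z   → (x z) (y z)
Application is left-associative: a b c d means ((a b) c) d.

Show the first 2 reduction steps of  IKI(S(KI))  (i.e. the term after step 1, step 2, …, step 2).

Answer: after 2 steps: I

Working:
  start: IKI(S(KI))
  step 1: KI(S(KI))
  step 2: I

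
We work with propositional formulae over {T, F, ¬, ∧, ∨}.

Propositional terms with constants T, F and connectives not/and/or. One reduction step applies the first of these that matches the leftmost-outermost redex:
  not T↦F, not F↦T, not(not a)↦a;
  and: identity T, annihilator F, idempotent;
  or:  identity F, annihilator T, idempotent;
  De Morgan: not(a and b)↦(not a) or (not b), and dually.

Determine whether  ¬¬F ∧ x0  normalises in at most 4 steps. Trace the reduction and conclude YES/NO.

Answer: YES — reaches normal form F in 2 ≤ 4 steps

Reduction:
  start: ¬¬F ∧ x0
  →1  F ∧ x0
  →2  F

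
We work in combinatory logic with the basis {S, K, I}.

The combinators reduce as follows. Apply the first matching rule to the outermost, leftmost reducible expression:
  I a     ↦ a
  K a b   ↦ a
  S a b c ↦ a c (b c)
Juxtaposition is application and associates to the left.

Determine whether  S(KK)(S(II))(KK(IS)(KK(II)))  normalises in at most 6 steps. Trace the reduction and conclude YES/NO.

  start: S(KK)(S(II))(KK(IS)(KK(II)))
  →1  KK(KK(IS)(KK(II)))(S(II)(KK(IS)(KK(II))))
  →2  K(S(II)(KK(IS)(KK(II))))
  →3  K(SI(KK(IS)(KK(II))))
  →4  K(SI(K(KK(II))))
  →5  K(SI(KK))

Answer: YES — reaches normal form K(SI(KK)) in 5 ≤ 6 steps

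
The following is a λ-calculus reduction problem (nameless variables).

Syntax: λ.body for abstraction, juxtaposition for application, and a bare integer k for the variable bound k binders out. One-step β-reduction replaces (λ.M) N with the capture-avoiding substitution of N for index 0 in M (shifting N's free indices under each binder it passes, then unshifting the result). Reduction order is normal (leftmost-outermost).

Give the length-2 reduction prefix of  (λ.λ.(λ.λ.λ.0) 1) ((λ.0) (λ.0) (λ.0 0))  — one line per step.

  start: (λ.λ.(λ.λ.λ.0) 1) ((λ.0) (λ.0) (λ.0 0))
  step 1: λ.(λ.λ.λ.0) ((λ.0) (λ.0) (λ.0 0))
  step 2: λ.λ.λ.0

Answer: after 2 steps: λ.λ.λ.0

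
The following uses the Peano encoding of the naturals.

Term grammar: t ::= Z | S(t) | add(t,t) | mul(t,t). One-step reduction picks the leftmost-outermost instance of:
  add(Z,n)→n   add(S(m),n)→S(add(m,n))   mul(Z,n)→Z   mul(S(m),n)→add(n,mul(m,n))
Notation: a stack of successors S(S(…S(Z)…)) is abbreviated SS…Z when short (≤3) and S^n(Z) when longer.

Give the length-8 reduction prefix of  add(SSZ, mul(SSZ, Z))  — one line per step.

Answer: after 8 steps: SSZ

Derivation:
  start: add(SSZ, mul(SSZ, Z))
  step 1: S(add(SZ, mul(SSZ, Z)))
  step 2: S(S(add(Z, mul(SSZ, Z))))
  step 3: S(S(mul(SSZ, Z)))
  step 4: S(S(add(Z, mul(SZ, Z))))
  step 5: S(S(mul(SZ, Z)))
  step 6: S(S(add(Z, mul(Z, Z))))
  step 7: S(S(mul(Z, Z)))
  step 8: SSZ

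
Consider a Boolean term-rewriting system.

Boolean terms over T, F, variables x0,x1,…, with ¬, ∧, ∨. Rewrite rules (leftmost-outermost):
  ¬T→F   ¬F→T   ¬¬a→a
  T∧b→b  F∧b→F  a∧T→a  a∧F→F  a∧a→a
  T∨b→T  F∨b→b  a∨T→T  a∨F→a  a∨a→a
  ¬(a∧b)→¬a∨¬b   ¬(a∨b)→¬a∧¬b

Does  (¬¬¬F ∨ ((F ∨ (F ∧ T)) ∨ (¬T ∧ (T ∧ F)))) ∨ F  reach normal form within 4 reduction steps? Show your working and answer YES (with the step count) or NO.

Answer: YES — reaches normal form T in 4 ≤ 4 steps

Derivation:
  start: (¬¬¬F ∨ ((F ∨ (F ∧ T)) ∨ (¬T ∧ (T ∧ F)))) ∨ F
  →1  ¬¬¬F ∨ ((F ∨ (F ∧ T)) ∨ (¬T ∧ (T ∧ F)))
  →2  ¬F ∨ ((F ∨ (F ∧ T)) ∨ (¬T ∧ (T ∧ F)))
  →3  T ∨ ((F ∨ (F ∧ T)) ∨ (¬T ∧ (T ∧ F)))
  →4  T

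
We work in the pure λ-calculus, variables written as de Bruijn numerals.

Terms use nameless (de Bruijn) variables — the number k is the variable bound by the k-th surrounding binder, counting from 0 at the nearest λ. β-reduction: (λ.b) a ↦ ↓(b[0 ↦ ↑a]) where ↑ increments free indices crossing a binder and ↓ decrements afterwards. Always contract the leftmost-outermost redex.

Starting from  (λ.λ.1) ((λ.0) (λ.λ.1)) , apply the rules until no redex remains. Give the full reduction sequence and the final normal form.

  start: (λ.λ.1) ((λ.0) (λ.λ.1))
  step 1: λ.(λ.0) (λ.λ.1)
  step 2: λ.λ.λ.1

Answer: normal form = λ.λ.λ.1  (in 2 steps)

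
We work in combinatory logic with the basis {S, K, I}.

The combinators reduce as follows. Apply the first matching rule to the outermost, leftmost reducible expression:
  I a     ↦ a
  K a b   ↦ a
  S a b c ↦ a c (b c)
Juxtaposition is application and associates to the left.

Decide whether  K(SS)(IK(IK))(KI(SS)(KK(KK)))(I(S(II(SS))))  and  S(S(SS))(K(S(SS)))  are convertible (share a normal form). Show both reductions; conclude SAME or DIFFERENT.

Term A:
  start: K(SS)(IK(IK))(KI(SS)(KK(KK)))(I(S(II(SS))))
  step 1: SS(KI(SS)(KK(KK)))(I(S(II(SS))))
  step 2: S(I(S(II(SS))))(KI(SS)(KK(KK))(I(S(II(SS)))))
  step 3: S(S(II(SS)))(KI(SS)(KK(KK))(I(S(II(SS)))))
  step 4: S(S(I(SS)))(KI(SS)(KK(KK))(I(S(II(SS)))))
  step 5: S(S(SS))(KI(SS)(KK(KK))(I(S(II(SS)))))
  step 6: S(S(SS))(I(KK(KK))(I(S(II(SS)))))
  step 7: S(S(SS))(KK(KK)(I(S(II(SS)))))
  step 8: S(S(SS))(K(I(S(II(SS)))))
  step 9: S(S(SS))(K(S(II(SS))))
  step 10: S(S(SS))(K(S(I(SS))))
  step 11: S(S(SS))(K(S(SS)))

Term B:
  start: S(S(SS))(K(S(SS)))

Answer: SAME — A ⇓ S(S(SS))(K(S(SS))), B ⇓ S(S(SS))(K(S(SS)))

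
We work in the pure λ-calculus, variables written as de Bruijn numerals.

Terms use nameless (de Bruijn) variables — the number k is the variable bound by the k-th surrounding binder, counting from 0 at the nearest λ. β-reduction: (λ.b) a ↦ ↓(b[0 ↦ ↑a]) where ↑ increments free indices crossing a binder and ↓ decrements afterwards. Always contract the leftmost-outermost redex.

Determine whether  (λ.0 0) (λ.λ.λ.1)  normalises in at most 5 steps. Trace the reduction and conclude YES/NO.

  start: (λ.0 0) (λ.λ.λ.1)
  →1  (λ.λ.λ.1) (λ.λ.λ.1)
  →2  λ.λ.1

Answer: YES — reaches normal form λ.λ.1 in 2 ≤ 5 steps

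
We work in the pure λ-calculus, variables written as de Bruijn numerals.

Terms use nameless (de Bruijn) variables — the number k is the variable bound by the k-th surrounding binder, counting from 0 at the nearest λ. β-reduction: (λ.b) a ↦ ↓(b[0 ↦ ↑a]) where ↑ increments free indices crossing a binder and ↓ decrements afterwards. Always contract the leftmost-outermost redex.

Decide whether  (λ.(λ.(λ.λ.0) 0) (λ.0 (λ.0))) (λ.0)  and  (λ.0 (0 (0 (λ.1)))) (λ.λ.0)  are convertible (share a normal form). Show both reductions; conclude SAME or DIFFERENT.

Answer: SAME — A ⇓ λ.0, B ⇓ λ.0

Reduction:
Term A:
  start: (λ.(λ.(λ.λ.0) 0) (λ.0 (λ.0))) (λ.0)
  step 1: (λ.(λ.λ.0) 0) (λ.0 (λ.0))
  step 2: (λ.λ.0) (λ.0 (λ.0))
  step 3: λ.0

Term B:
  start: (λ.0 (0 (0 (λ.1)))) (λ.λ.0)
  step 1: (λ.λ.0) ((λ.λ.0) ((λ.λ.0) (λ.λ.λ.0)))
  step 2: λ.0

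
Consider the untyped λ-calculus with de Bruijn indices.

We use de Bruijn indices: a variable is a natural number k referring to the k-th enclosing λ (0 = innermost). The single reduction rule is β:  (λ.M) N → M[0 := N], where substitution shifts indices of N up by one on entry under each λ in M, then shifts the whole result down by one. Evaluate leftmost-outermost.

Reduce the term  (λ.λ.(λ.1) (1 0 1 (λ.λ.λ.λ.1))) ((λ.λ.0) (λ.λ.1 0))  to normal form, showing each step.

Answer: normal form = λ.0  (in 2 steps)

Derivation:
  start: (λ.λ.(λ.1) (1 0 1 (λ.λ.λ.λ.1))) ((λ.λ.0) (λ.λ.1 0))
  step 1: λ.(λ.1) ((λ.λ.0) (λ.λ.1 0) 0 ((λ.λ.0) (λ.λ.1 0)) (λ.λ.λ.λ.1))
  step 2: λ.0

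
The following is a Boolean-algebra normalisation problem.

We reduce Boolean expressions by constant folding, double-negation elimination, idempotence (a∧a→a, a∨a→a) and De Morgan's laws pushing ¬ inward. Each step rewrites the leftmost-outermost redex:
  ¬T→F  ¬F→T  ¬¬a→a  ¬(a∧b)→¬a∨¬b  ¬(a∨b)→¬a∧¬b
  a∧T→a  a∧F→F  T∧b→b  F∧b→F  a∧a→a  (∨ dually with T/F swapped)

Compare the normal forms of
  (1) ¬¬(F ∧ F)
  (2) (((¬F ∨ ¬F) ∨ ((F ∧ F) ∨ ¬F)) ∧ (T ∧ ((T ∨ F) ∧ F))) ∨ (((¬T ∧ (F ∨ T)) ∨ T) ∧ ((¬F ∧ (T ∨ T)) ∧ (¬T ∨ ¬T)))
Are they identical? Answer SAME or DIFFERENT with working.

Term A:
  start: ¬¬(F ∧ F)
  step 1: F ∧ F
  step 2: F

Term B:
  start: (((¬F ∨ ¬F) ∨ ((F ∧ F) ∨ ¬F)) ∧ (T ∧ ((T ∨ F) ∧ F))) ∨ (((¬T ∧ (F ∨ T)) ∨ T) ∧ ((¬F ∧ (T ∨ T)) ∧ (¬T ∨ ¬T)))
  step 1: ((¬F ∨ ((F ∧ F) ∨ ¬F)) ∧ (T ∧ ((T ∨ F) ∧ F))) ∨ (((¬T ∧ (F ∨ T)) ∨ T) ∧ ((¬F ∧ (T ∨ T)) ∧ (¬T ∨ ¬T)))
  step 2: ((T ∨ ((F ∧ F) ∨ ¬F)) ∧ (T ∧ ((T ∨ F) ∧ F))) ∨ (((¬T ∧ (F ∨ T)) ∨ T) ∧ ((¬F ∧ (T ∨ T)) ∧ (¬T ∨ ¬T)))
  step 3: (T ∧ (T ∧ ((T ∨ F) ∧ F))) ∨ (((¬T ∧ (F ∨ T)) ∨ T) ∧ ((¬F ∧ (T ∨ T)) ∧ (¬T ∨ ¬T)))
  step 4: (T ∧ ((T ∨ F) ∧ F)) ∨ (((¬T ∧ (F ∨ T)) ∨ T) ∧ ((¬F ∧ (T ∨ T)) ∧ (¬T ∨ ¬T)))
  step 5: ((T ∨ F) ∧ F) ∨ (((¬T ∧ (F ∨ T)) ∨ T) ∧ ((¬F ∧ (T ∨ T)) ∧ (¬T ∨ ¬T)))
  step 6: F ∨ (((¬T ∧ (F ∨ T)) ∨ T) ∧ ((¬F ∧ (T ∨ T)) ∧ (¬T ∨ ¬T)))
  step 7: ((¬T ∧ (F ∨ T)) ∨ T) ∧ ((¬F ∧ (T ∨ T)) ∧ (¬T ∨ ¬T))
  step 8: T ∧ ((¬F ∧ (T ∨ T)) ∧ (¬T ∨ ¬T))
  step 9: (¬F ∧ (T ∨ T)) ∧ (¬T ∨ ¬T)
  step 10: (T ∧ (T ∨ T)) ∧ (¬T ∨ ¬T)
  step 11: (T ∨ T) ∧ (¬T ∨ ¬T)
  step 12: T ∧ (¬T ∨ ¬T)
  step 13: ¬T ∨ ¬T
  step 14: ¬T
  step 15: F

Answer: SAME — A ⇓ F, B ⇓ F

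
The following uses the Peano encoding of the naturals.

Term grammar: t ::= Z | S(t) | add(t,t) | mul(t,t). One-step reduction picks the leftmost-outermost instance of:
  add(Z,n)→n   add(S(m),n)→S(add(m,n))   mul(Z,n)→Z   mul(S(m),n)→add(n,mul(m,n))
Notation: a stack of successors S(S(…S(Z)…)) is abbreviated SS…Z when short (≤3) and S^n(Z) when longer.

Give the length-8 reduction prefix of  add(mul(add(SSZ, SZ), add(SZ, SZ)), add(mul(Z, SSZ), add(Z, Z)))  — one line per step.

  start: add(mul(add(SSZ, SZ), add(SZ, SZ)), add(mul(Z, SSZ), add(Z, Z)))
  [1] add(mul(S(add(SZ, SZ)), add(SZ, SZ)), add(mul(Z, SSZ), add(Z, Z)))
  [2] add(add(add(SZ, SZ), mul(add(SZ, SZ), add(SZ, SZ))), add(mul(Z, SSZ), add(Z, Z)))
  [3] add(add(S(add(Z, SZ)), mul(add(SZ, SZ), add(SZ, SZ))), add(mul(Z, SSZ), add(Z, Z)))
  [4] add(S(add(add(Z, SZ), mul(add(SZ, SZ), add(SZ, SZ)))), add(mul(Z, SSZ), add(Z, Z)))
  [5] S(add(add(add(Z, SZ), mul(add(SZ, SZ), add(SZ, SZ))), add(mul(Z, SSZ), add(Z, Z))))
  [6] S(add(add(SZ, mul(add(SZ, SZ), add(SZ, SZ))), add(mul(Z, SSZ), add(Z, Z))))
  [7] S(add(S(add(Z, mul(add(SZ, SZ), add(SZ, SZ)))), add(mul(Z, SSZ), add(Z, Z))))
  [8] S(S(add(add(Z, mul(add(SZ, SZ), add(SZ, SZ))), add(mul(Z, SSZ), add(Z, Z)))))

Answer: after 8 steps: S(S(add(add(Z, mul(add(SZ, SZ), add(SZ, SZ))), add(mul(Z, SSZ), add(Z, Z)))))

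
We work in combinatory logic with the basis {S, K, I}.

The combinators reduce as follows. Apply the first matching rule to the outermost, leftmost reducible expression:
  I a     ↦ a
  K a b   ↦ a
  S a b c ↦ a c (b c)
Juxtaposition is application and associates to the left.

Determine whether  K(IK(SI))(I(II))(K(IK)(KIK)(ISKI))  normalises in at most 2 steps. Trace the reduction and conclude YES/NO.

  start: K(IK(SI))(I(II))(K(IK)(KIK)(ISKI))
  [1] IK(SI)(K(IK)(KIK)(ISKI))
  [2] K(SI)(K(IK)(KIK)(ISKI))

Answer: NO — after 2 steps the term is K(SI)(K(IK)(KIK)(ISKI)), not yet normal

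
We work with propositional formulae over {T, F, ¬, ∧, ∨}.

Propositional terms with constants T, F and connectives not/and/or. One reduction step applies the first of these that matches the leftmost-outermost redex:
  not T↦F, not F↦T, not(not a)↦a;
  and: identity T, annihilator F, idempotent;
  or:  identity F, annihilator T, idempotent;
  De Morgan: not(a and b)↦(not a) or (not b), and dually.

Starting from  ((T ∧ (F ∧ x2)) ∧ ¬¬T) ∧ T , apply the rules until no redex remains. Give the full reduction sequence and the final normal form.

Answer: normal form = F  (in 4 steps)

Reduction:
  start: ((T ∧ (F ∧ x2)) ∧ ¬¬T) ∧ T
  [1] (T ∧ (F ∧ x2)) ∧ ¬¬T
  [2] (F ∧ x2) ∧ ¬¬T
  [3] F ∧ ¬¬T
  [4] F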